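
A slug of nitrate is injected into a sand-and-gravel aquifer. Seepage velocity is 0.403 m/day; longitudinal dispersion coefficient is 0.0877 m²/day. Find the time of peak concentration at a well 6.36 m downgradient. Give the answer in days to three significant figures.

15.3 days

For the 1D instantaneous-source solution, setting ∂C/∂t = 0 at fixed x gives v²t² + 2Dt − x² = 0, so t = (√(D² + v²x²) − D)/v².
√(D² + v²x²) = √(0.0877² + 0.403² × 6.36²) = 2.565; v² = 0.162409.
t = (2.565 − 0.0877)/0.162409 = 15.3 days (vs. the pure-advection estimate x/v = 15.8 d).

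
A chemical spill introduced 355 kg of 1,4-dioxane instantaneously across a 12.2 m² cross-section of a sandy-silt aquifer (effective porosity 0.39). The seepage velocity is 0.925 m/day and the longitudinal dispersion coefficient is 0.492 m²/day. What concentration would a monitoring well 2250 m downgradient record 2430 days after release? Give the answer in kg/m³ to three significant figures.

For an instantaneous plane source, C(x,t) = M/(n_e·A·√(4πDt)) · exp(−(x−vt)²/(4Dt)), with n_e·A the pore (flow) area.
Plume center vt = 0.925 × 2430 = 2247.75 m, so the well at 2250 m is 2.25 m downgradient of the peak.
√(4πDt) = 122.6 m, giving peak height M/(n_e·A·√(4πDt)) = 355/(0.39 × 12.2 × 122.6) = 0.6086 kg/m³.
(x−vt)²/(4Dt) = (2.25)²/(4 × 0.492 × 2430) = 0.001059; exp(−0.001059) = 0.9989.
C = 0.6086 × 0.9989 = 0.608 kg/m³.

0.608 kg/m³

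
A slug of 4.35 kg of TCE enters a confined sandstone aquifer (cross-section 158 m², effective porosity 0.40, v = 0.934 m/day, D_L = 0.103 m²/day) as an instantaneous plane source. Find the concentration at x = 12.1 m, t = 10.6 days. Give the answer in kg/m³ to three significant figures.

For an instantaneous plane source, C(x,t) = M/(n_e·A·√(4πDt)) · exp(−(x−vt)²/(4Dt)), with n_e·A the pore (flow) area.
Plume center vt = 0.934 × 10.6 = 9.9004 m, so the well at 12.1 m is 2.1996 m downgradient of the peak.
√(4πDt) = 3.704 m, giving peak height M/(n_e·A·√(4πDt)) = 4.35/(0.40 × 158 × 3.704) = 0.01858 kg/m³.
(x−vt)²/(4Dt) = (2.1996)²/(4 × 0.103 × 10.6) = 1.108; exp(−1.108) = 0.3302.
C = 0.01858 × 0.3302 = 0.00614 kg/m³.

0.00614 kg/m³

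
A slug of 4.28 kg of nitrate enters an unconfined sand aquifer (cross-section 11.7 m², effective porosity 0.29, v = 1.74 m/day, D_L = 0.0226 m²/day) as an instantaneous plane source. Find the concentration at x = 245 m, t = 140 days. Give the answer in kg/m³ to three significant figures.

0.171 kg/m³

For an instantaneous plane source, C(x,t) = M/(n_e·A·√(4πDt)) · exp(−(x−vt)²/(4Dt)), with n_e·A the pore (flow) area.
Plume center vt = 1.74 × 140 = 243.6 m, so the well at 245 m is 1.4 m downgradient of the peak.
√(4πDt) = 6.306 m, giving peak height M/(n_e·A·√(4πDt)) = 4.28/(0.29 × 11.7 × 6.306) = 0.2000 kg/m³.
(x−vt)²/(4Dt) = (1.4)²/(4 × 0.0226 × 140) = 0.1549; exp(−0.1549) = 0.8565.
C = 0.2000 × 0.8565 = 0.171 kg/m³.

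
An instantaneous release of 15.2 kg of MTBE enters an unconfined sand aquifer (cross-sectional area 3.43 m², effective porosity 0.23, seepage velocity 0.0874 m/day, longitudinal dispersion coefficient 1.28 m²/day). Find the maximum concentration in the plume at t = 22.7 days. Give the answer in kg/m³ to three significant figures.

The peak of an instantaneous 1D plume sits at x = vt; there the Gaussian factor is 1 and C_max = M/(n_e·A·√(4πDt)), where n_e·A is the pore area the mass is dissolved in.
√(4πDt) = √(4π × 1.28 × 22.7) = 19.11 m, so C_max = 15.2/(0.23 × 3.43 × 19.11) = 1.01 kg/m³.

1.01 kg/m³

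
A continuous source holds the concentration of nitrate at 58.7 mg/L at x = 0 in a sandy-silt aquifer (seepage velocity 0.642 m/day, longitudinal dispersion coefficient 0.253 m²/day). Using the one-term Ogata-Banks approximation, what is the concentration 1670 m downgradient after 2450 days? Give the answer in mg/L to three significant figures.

For a continuous step input, C/C₀ ≈ ½·erfc((x−vt)/(2√(Dt))).
vt = 0.642 × 2450 = 1572.9 m and 2√(Dt) = 2√(0.253 × 2450) = 49.79 m.
Argument (x−vt)/(2√(Dt)) = (1670 − 1572.9)/49.79 = 1.950; ½·erfc(1.950) = 0.002910.
C = 58.7 × 0.002910 = 0.171 mg/L.

0.171 mg/L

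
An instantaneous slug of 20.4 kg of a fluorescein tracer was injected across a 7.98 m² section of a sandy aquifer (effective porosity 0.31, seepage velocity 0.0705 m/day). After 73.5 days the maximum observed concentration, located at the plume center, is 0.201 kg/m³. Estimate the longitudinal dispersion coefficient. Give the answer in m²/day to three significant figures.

1.82 m²/day

At the plume center C_max = M/(n_e·A·√(4πDt)), so D = M²/(4πt·(n_e·A·C_max)²).
n_e·A·C_max = 0.31 × 7.98 × 0.201 = 0.4972 kg/m.
D = 20.4²/(4π × 73.5 × 0.4972²) = 1.82 m²/day.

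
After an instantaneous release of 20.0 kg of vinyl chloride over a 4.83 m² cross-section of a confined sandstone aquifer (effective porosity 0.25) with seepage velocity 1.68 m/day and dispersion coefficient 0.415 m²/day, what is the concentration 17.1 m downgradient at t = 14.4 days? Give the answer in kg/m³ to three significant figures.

For an instantaneous plane source, C(x,t) = M/(n_e·A·√(4πDt)) · exp(−(x−vt)²/(4Dt)), with n_e·A the pore (flow) area.
Plume center vt = 1.68 × 14.4 = 24.192 m, so the well at 17.1 m is 7.092 m upgradient of the peak.
√(4πDt) = 8.666 m, giving peak height M/(n_e·A·√(4πDt)) = 20.0/(0.25 × 4.83 × 8.666) = 1.911 kg/m³.
(x−vt)²/(4Dt) = (-7.092)²/(4 × 0.415 × 14.4) = 2.104; exp(−2.104) = 0.1220.
C = 1.911 × 0.1220 = 0.233 kg/m³.

0.233 kg/m³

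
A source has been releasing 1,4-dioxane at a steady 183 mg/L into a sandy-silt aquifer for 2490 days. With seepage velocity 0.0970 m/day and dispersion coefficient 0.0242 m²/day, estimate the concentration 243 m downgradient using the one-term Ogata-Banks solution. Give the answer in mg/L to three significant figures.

For a continuous step input, C/C₀ ≈ ½·erfc((x−vt)/(2√(Dt))).
vt = 0.0970 × 2490 = 241.53 m and 2√(Dt) = 2√(0.0242 × 2490) = 15.53 m.
Argument (x−vt)/(2√(Dt)) = (243 − 241.53)/15.53 = 0.09466; ½·erfc(0.09466) = 0.4468.
C = 183 × 0.4468 = 81.8 mg/L.

81.8 mg/L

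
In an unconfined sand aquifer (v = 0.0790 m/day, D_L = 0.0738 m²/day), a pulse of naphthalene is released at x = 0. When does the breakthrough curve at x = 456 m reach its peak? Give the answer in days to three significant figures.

For the 1D instantaneous-source solution, setting ∂C/∂t = 0 at fixed x gives v²t² + 2Dt − x² = 0, so t = (√(D² + v²x²) − D)/v².
√(D² + v²x²) = √(0.0738² + 0.0790² × 456²) = 36.02; v² = 0.006241.
t = (36.02 − 0.0738)/0.006241 = 5760 days (vs. the pure-advection estimate x/v = 5770 d).

5760 days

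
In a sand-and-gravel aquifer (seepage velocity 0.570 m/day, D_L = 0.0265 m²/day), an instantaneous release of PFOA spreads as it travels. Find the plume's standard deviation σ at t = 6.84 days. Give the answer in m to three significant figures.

Dispersive spreading gives a Gaussian with σ² = 2Dt; advection only shifts the center.
σ = √(2 × 0.0265 × 6.84) = 0.602 m.

0.602 m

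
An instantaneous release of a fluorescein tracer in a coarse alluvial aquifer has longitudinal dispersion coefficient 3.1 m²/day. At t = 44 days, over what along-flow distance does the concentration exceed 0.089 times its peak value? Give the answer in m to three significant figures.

The plume is Gaussian with σ = √(2Dt) = √(2 × 3.1 × 44) = 16.52 m.
C/C_peak = exp(−Δx²/(2σ²)) = 0.089 ⇒ Δx = σ·√(−2 ln 0.089) = 16.52 × 2.200 = 36.34 m.
Width = 2Δx = 72.7 m.

72.7 m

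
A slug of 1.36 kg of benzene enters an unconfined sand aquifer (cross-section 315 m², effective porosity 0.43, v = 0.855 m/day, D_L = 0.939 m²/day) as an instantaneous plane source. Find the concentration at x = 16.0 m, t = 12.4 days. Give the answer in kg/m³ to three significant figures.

For an instantaneous plane source, C(x,t) = M/(n_e·A·√(4πDt)) · exp(−(x−vt)²/(4Dt)), with n_e·A the pore (flow) area.
Plume center vt = 0.855 × 12.4 = 10.602 m, so the well at 16.0 m is 5.398 m downgradient of the peak.
√(4πDt) = 12.10 m, giving peak height M/(n_e·A·√(4πDt)) = 1.36/(0.43 × 315 × 12.10) = 0.0008298 kg/m³.
(x−vt)²/(4Dt) = (5.398)²/(4 × 0.939 × 12.4) = 0.6256; exp(−0.6256) = 0.5349.
C = 0.0008298 × 0.5349 = 0.000444 kg/m³.

0.000444 kg/m³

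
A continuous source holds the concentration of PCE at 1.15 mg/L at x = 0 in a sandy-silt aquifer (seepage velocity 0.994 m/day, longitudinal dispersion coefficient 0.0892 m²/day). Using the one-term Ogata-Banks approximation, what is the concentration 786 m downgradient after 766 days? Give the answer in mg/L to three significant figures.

0.0203 mg/L

For a continuous step input, C/C₀ ≈ ½·erfc((x−vt)/(2√(Dt))).
vt = 0.994 × 766 = 761.404 m and 2√(Dt) = 2√(0.0892 × 766) = 16.53 m.
Argument (x−vt)/(2√(Dt)) = (786 − 761.404)/16.53 = 1.488; ½·erfc(1.488) = 0.01767.
C = 1.15 × 0.01767 = 0.0203 mg/L.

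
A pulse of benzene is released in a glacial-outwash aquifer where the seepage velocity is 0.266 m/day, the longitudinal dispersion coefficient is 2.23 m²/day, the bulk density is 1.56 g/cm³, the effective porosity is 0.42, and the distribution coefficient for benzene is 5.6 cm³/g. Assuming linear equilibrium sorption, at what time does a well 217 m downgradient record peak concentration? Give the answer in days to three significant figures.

17100 days

Retardation factor R = 1 + ρ_b·K_d/n = 1 + 1.56 × 5.6/0.42 = 21.80.
Sorption retards both mechanisms: v_R = v/R = 0.01220 m/day, D_R = D/R = 0.1023 m²/day.
Peak time from v_R²t² + 2D_R t − x² = 0: t = (√(D_R² + v_R²x²) − D_R)/v_R².
√(D_R² + v_R²x²) = √(0.1023² + 0.01220² × 217²) = 2.649; v_R² = 0.0001488.
t = (2.649 − 0.1023)/0.0001488 = 17100 days.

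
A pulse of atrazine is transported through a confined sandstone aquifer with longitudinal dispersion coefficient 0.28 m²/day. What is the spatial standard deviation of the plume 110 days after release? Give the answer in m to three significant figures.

7.85 m

Dispersive spreading gives a Gaussian with σ² = 2Dt; advection only shifts the center.
σ = √(2 × 0.28 × 110) = 7.85 m.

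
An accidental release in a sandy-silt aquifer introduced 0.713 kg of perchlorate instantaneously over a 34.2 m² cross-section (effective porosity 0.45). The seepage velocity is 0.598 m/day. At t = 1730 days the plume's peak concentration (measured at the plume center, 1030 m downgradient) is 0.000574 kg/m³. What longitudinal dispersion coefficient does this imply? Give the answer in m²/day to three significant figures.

At the plume center C_max = M/(n_e·A·√(4πDt)), so D = M²/(4πt·(n_e·A·C_max)²).
n_e·A·C_max = 0.45 × 34.2 × 0.000574 = 0.008834 kg/m.
D = 0.713²/(4π × 1730 × 0.008834²) = 0.300 m²/day.

0.300 m²/day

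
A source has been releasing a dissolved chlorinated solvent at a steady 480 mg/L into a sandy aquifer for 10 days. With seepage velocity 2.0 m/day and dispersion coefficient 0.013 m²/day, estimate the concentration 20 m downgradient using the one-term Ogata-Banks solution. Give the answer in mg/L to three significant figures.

240 mg/L

For a continuous step input, C/C₀ ≈ ½·erfc((x−vt)/(2√(Dt))).
vt = 2.0 × 10 = 20 m and 2√(Dt) = 2√(0.013 × 10) = 0.7211 m.
Argument (x−vt)/(2√(Dt)) = (20 − 20)/0.7211 = 0; ½·erfc(0) = 0.5000.
C = 480 × 0.5000 = 240 mg/L.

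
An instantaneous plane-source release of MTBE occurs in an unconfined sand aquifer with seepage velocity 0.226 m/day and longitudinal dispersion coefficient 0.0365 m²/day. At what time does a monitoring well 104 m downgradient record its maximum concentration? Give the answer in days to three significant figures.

459 days

For the 1D instantaneous-source solution, setting ∂C/∂t = 0 at fixed x gives v²t² + 2Dt − x² = 0, so t = (√(D² + v²x²) − D)/v².
√(D² + v²x²) = √(0.0365² + 0.226² × 104²) = 23.50; v² = 0.051076.
t = (23.50 − 0.0365)/0.051076 = 459 days (vs. the pure-advection estimate x/v = 460 d).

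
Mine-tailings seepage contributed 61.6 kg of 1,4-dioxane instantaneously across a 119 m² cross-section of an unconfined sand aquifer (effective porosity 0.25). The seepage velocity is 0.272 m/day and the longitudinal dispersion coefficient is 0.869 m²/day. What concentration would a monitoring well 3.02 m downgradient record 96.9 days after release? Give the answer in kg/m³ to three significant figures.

0.0126 kg/m³

For an instantaneous plane source, C(x,t) = M/(n_e·A·√(4πDt)) · exp(−(x−vt)²/(4Dt)), with n_e·A the pore (flow) area.
Plume center vt = 0.272 × 96.9 = 26.3568 m, so the well at 3.02 m is 23.3368 m upgradient of the peak.
√(4πDt) = 32.53 m, giving peak height M/(n_e·A·√(4πDt)) = 61.6/(0.25 × 119 × 32.53) = 0.06365 kg/m³.
(x−vt)²/(4Dt) = (-23.3368)²/(4 × 0.869 × 96.9) = 1.617; exp(−1.617) = 0.1985.
C = 0.06365 × 0.1985 = 0.0126 kg/m³.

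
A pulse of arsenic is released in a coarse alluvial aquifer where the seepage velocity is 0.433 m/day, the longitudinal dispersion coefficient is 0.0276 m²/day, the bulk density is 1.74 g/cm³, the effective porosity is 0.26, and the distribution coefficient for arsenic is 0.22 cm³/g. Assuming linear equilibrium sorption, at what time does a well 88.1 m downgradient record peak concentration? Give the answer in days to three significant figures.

503 days

Retardation factor R = 1 + ρ_b·K_d/n = 1 + 1.74 × 0.22/0.26 = 2.472.
Sorption retards both mechanisms: v_R = v/R = 0.1752 m/day, D_R = D/R = 0.01117 m²/day.
Peak time from v_R²t² + 2D_R t − x² = 0: t = (√(D_R² + v_R²x²) − D_R)/v_R².
√(D_R² + v_R²x²) = √(0.01117² + 0.1752² × 88.1²) = 15.44; v_R² = 0.03070.
t = (15.44 − 0.01117)/0.03070 = 503 days.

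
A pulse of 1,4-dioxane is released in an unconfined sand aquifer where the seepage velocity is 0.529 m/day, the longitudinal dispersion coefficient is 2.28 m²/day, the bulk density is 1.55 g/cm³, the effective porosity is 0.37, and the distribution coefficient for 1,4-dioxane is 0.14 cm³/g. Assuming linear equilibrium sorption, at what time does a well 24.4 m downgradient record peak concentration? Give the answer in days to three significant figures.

Retardation factor R = 1 + ρ_b·K_d/n = 1 + 1.55 × 0.14/0.37 = 1.586.
Sorption retards both mechanisms: v_R = v/R = 0.3335 m/day, D_R = D/R = 1.438 m²/day.
Peak time from v_R²t² + 2D_R t − x² = 0: t = (√(D_R² + v_R²x²) − D_R)/v_R².
√(D_R² + v_R²x²) = √(1.438² + 0.3335² × 24.4²) = 8.263; v_R² = 0.1112.
t = (8.263 − 1.438)/0.1112 = 61.4 days.

61.4 days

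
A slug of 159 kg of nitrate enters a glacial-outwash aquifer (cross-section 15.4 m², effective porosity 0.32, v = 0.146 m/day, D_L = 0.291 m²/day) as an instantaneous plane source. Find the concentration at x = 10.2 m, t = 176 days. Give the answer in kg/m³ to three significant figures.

0.394 kg/m³

For an instantaneous plane source, C(x,t) = M/(n_e·A·√(4πDt)) · exp(−(x−vt)²/(4Dt)), with n_e·A the pore (flow) area.
Plume center vt = 0.146 × 176 = 25.696 m, so the well at 10.2 m is 15.496 m upgradient of the peak.
√(4πDt) = 25.37 m, giving peak height M/(n_e·A·√(4πDt)) = 159/(0.32 × 15.4 × 25.37) = 1.272 kg/m³.
(x−vt)²/(4Dt) = (-15.496)²/(4 × 0.291 × 176) = 1.172; exp(−1.172) = 0.3097.
C = 1.272 × 0.3097 = 0.394 kg/m³.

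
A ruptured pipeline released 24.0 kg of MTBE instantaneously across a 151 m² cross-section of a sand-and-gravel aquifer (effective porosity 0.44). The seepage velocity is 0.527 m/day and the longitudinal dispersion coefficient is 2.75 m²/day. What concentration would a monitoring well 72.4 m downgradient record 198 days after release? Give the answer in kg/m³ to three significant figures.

0.00273 kg/m³

For an instantaneous plane source, C(x,t) = M/(n_e·A·√(4πDt)) · exp(−(x−vt)²/(4Dt)), with n_e·A the pore (flow) area.
Plume center vt = 0.527 × 198 = 104.346 m, so the well at 72.4 m is 31.946 m upgradient of the peak.
√(4πDt) = 82.72 m, giving peak height M/(n_e·A·√(4πDt)) = 24.0/(0.44 × 151 × 82.72) = 0.004367 kg/m³.
(x−vt)²/(4Dt) = (-31.946)²/(4 × 2.75 × 198) = 0.4686; exp(−0.4686) = 0.6259.
C = 0.004367 × 0.6259 = 0.00273 kg/m³.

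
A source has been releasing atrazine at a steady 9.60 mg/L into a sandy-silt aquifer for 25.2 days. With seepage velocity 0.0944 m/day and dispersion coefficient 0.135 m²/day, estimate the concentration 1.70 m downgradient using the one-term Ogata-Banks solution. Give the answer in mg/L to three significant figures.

5.79 mg/L

For a continuous step input, C/C₀ ≈ ½·erfc((x−vt)/(2√(Dt))).
vt = 0.0944 × 25.2 = 2.37888 m and 2√(Dt) = 2√(0.135 × 25.2) = 3.689 m.
Argument (x−vt)/(2√(Dt)) = (1.70 − 2.37888)/3.689 = -0.1840; ½·erfc(-0.1840) = 0.6027.
C = 9.60 × 0.6027 = 5.79 mg/L.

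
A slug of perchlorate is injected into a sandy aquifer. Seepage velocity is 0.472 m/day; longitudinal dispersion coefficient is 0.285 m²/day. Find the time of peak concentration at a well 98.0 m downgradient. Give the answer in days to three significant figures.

For the 1D instantaneous-source solution, setting ∂C/∂t = 0 at fixed x gives v²t² + 2Dt − x² = 0, so t = (√(D² + v²x²) − D)/v².
√(D² + v²x²) = √(0.285² + 0.472² × 98.0²) = 46.26; v² = 0.222784.
t = (46.26 − 0.285)/0.222784 = 206 days (vs. the pure-advection estimate x/v = 208 d).

206 days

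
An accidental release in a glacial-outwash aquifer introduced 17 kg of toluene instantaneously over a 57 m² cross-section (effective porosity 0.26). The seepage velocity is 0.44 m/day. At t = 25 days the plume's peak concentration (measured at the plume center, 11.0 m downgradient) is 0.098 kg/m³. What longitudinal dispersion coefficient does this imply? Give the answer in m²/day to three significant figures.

At the plume center C_max = M/(n_e·A·√(4πDt)), so D = M²/(4πt·(n_e·A·C_max)²).
n_e·A·C_max = 0.26 × 57 × 0.098 = 1.452 kg/m.
D = 17²/(4π × 25 × 1.452²) = 0.436 m²/day.

0.436 m²/day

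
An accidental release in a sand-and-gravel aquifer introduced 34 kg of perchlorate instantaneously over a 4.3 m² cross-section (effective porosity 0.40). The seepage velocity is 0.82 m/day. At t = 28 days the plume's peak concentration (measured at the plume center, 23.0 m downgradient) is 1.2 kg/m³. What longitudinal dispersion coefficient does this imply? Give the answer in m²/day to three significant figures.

At the plume center C_max = M/(n_e·A·√(4πDt)), so D = M²/(4πt·(n_e·A·C_max)²).
n_e·A·C_max = 0.40 × 4.3 × 1.2 = 2.064 kg/m.
D = 34²/(4π × 28 × 2.064²) = 0.771 m²/day.

0.771 m²/day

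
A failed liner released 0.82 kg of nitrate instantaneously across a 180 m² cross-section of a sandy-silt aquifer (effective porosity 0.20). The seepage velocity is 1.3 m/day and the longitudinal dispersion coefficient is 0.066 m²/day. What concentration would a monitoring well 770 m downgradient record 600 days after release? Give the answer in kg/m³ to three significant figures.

0.000543 kg/m³

For an instantaneous plane source, C(x,t) = M/(n_e·A·√(4πDt)) · exp(−(x−vt)²/(4Dt)), with n_e·A the pore (flow) area.
Plume center vt = 1.3 × 600 = 780 m, so the well at 770 m is 10 m upgradient of the peak.
√(4πDt) = 22.31 m, giving peak height M/(n_e·A·√(4πDt)) = 0.82/(0.20 × 180 × 22.31) = 0.001021 kg/m³.
(x−vt)²/(4Dt) = (-10)²/(4 × 0.066 × 600) = 0.6313; exp(−0.6313) = 0.5319.
C = 0.001021 × 0.5319 = 0.000543 kg/m³.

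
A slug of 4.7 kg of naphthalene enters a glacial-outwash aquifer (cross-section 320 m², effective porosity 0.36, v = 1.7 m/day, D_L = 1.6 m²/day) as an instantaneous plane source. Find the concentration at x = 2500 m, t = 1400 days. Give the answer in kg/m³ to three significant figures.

4.87e-05 kg/m³

For an instantaneous plane source, C(x,t) = M/(n_e·A·√(4πDt)) · exp(−(x−vt)²/(4Dt)), with n_e·A the pore (flow) area.
Plume center vt = 1.7 × 1400 = 2380 m, so the well at 2500 m is 120 m downgradient of the peak.
√(4πDt) = 167.8 m, giving peak height M/(n_e·A·√(4πDt)) = 4.7/(0.36 × 320 × 167.8) = 0.0002431 kg/m³.
(x−vt)²/(4Dt) = (120)²/(4 × 1.6 × 1400) = 1.607; exp(−1.607) = 0.2005.
C = 0.0002431 × 0.2005 = 4.87e-05 kg/m³.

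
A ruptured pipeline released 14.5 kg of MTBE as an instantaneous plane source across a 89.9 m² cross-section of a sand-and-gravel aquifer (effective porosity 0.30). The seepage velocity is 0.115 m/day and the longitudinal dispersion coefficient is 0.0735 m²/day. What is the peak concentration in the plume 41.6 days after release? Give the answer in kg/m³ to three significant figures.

The peak of an instantaneous 1D plume sits at x = vt; there the Gaussian factor is 1 and C_max = M/(n_e·A·√(4πDt)), where n_e·A is the pore area the mass is dissolved in.
√(4πDt) = √(4π × 0.0735 × 41.6) = 6.199 m, so C_max = 14.5/(0.30 × 89.9 × 6.199) = 0.0867 kg/m³.

0.0867 kg/m³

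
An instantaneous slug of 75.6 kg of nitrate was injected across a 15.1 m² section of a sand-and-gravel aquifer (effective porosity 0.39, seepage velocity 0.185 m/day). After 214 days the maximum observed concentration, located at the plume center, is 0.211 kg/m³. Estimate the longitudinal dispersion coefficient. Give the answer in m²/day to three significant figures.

1.38 m²/day

At the plume center C_max = M/(n_e·A·√(4πDt)), so D = M²/(4πt·(n_e·A·C_max)²).
n_e·A·C_max = 0.39 × 15.1 × 0.211 = 1.243 kg/m.
D = 75.6²/(4π × 214 × 1.243²) = 1.38 m²/day.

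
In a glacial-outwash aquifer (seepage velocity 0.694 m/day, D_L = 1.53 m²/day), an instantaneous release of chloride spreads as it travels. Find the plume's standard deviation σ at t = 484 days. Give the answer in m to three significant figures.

38.5 m

Dispersive spreading gives a Gaussian with σ² = 2Dt; advection only shifts the center.
σ = √(2 × 1.53 × 484) = 38.5 m.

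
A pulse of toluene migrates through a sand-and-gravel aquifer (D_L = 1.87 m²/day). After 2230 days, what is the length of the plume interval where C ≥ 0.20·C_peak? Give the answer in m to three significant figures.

The plume is Gaussian with σ = √(2Dt) = √(2 × 1.87 × 2230) = 91.32 m.
C/C_peak = exp(−Δx²/(2σ²)) = 0.20 ⇒ Δx = σ·√(−2 ln 0.20) = 91.32 × 1.794 = 163.8 m.
Width = 2Δx = 328 m.

328 m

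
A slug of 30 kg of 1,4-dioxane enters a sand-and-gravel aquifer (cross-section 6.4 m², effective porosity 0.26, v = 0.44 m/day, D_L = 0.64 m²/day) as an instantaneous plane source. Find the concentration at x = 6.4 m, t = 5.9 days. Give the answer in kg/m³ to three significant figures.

For an instantaneous plane source, C(x,t) = M/(n_e·A·√(4πDt)) · exp(−(x−vt)²/(4Dt)), with n_e·A the pore (flow) area.
Plume center vt = 0.44 × 5.9 = 2.596 m, so the well at 6.4 m is 3.804 m downgradient of the peak.
√(4πDt) = 6.888 m, giving peak height M/(n_e·A·√(4πDt)) = 30/(0.26 × 6.4 × 6.888) = 2.617 kg/m³.
(x−vt)²/(4Dt) = (3.804)²/(4 × 0.64 × 5.9) = 0.9581; exp(−0.9581) = 0.3836.
C = 2.617 × 0.3836 = 1.00 kg/m³.

1.00 kg/m³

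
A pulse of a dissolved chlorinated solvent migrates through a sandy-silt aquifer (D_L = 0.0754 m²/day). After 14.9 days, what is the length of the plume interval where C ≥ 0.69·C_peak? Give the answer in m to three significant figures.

2.58 m

The plume is Gaussian with σ = √(2Dt) = √(2 × 0.0754 × 14.9) = 1.499 m.
C/C_peak = exp(−Δx²/(2σ²)) = 0.69 ⇒ Δx = σ·√(−2 ln 0.69) = 1.499 × 0.8615 = 1.291 m.
Width = 2Δx = 2.58 m.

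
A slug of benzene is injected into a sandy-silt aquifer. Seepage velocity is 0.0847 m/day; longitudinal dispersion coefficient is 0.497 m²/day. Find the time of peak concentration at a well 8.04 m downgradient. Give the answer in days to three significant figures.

For the 1D instantaneous-source solution, setting ∂C/∂t = 0 at fixed x gives v²t² + 2Dt − x² = 0, so t = (√(D² + v²x²) − D)/v².
√(D² + v²x²) = √(0.497² + 0.0847² × 8.04²) = 0.8431; v² = 0.00717409.
t = (0.8431 − 0.497)/0.00717409 = 48.2 days (vs. the pure-advection estimate x/v = 94.9 d).

48.2 days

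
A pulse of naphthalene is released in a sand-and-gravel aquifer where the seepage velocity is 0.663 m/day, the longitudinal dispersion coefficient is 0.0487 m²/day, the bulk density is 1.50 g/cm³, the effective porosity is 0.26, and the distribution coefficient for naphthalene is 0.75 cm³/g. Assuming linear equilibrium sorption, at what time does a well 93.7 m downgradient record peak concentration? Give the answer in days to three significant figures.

752 days

Retardation factor R = 1 + ρ_b·K_d/n = 1 + 1.50 × 0.75/0.26 = 5.327.
Sorption retards both mechanisms: v_R = v/R = 0.1245 m/day, D_R = D/R = 0.009142 m²/day.
Peak time from v_R²t² + 2D_R t − x² = 0: t = (√(D_R² + v_R²x²) − D_R)/v_R².
√(D_R² + v_R²x²) = √(0.009142² + 0.1245² × 93.7²) = 11.67; v_R² = 0.01550.
t = (11.67 − 0.009142)/0.01550 = 752 days.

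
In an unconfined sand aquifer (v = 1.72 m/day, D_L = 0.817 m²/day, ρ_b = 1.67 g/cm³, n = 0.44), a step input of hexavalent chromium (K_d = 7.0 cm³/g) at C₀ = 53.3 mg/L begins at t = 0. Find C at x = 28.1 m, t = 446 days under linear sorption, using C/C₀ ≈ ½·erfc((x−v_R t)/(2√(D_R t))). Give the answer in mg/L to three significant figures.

Retardation factor R = 1 + ρ_b·K_d/n = 1 + 1.67 × 7.0/0.44 = 27.57.
Sorption retards both mechanisms: v_R = v/R = 0.06239 m/day, D_R = D/R = 0.02963 m²/day.
v_R·t = 0.06239 × 446 = 27.82594 m; 2√(D_R t) = 7.270 m; argument = (28.1 − 27.82594)/7.270 = 0.03770.
C = C₀ × ½·erfc(0.03770) = 53.3 × 0.4787 = 25.5 mg/L.

25.5 mg/L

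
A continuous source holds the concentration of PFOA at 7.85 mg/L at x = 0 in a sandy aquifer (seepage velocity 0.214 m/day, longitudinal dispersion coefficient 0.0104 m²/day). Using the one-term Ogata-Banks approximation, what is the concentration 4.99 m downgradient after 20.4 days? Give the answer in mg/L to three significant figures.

1.33 mg/L

For a continuous step input, C/C₀ ≈ ½·erfc((x−vt)/(2√(Dt))).
vt = 0.214 × 20.4 = 4.3656 m and 2√(Dt) = 2√(0.0104 × 20.4) = 0.9212 m.
Argument (x−vt)/(2√(Dt)) = (4.99 − 4.3656)/0.9212 = 0.6778; ½·erfc(0.6778) = 0.1689.
C = 7.85 × 0.1689 = 1.33 mg/L.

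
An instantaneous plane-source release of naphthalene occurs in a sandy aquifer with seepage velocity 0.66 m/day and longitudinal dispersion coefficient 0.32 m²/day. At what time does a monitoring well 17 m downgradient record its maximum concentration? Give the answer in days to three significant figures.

For the 1D instantaneous-source solution, setting ∂C/∂t = 0 at fixed x gives v²t² + 2Dt − x² = 0, so t = (√(D² + v²x²) − D)/v².
√(D² + v²x²) = √(0.32² + 0.66² × 17²) = 11.22; v² = 0.4356.
t = (11.22 − 0.32)/0.4356 = 25.0 days (vs. the pure-advection estimate x/v = 25.8 d).

25.0 days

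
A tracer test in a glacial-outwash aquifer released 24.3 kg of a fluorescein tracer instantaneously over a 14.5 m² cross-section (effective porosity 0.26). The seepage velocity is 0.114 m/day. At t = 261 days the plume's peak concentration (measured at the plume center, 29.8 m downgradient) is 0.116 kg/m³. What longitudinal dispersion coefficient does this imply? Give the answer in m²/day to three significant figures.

0.941 m²/day

At the plume center C_max = M/(n_e·A·√(4πDt)), so D = M²/(4πt·(n_e·A·C_max)²).
n_e·A·C_max = 0.26 × 14.5 × 0.116 = 0.4373 kg/m.
D = 24.3²/(4π × 261 × 0.4373²) = 0.941 m²/day.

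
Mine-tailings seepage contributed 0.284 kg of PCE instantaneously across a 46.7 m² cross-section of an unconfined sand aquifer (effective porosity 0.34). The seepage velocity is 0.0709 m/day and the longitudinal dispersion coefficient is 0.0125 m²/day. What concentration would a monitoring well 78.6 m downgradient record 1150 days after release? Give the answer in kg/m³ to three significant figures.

0.00115 kg/m³

For an instantaneous plane source, C(x,t) = M/(n_e·A·√(4πDt)) · exp(−(x−vt)²/(4Dt)), with n_e·A the pore (flow) area.
Plume center vt = 0.0709 × 1150 = 81.535 m, so the well at 78.6 m is 2.935 m upgradient of the peak.
√(4πDt) = 13.44 m, giving peak height M/(n_e·A·√(4πDt)) = 0.284/(0.34 × 46.7 × 13.44) = 0.001331 kg/m³.
(x−vt)²/(4Dt) = (-2.935)²/(4 × 0.0125 × 1150) = 0.1498; exp(−0.1498) = 0.8609.
C = 0.001331 × 0.8609 = 0.00115 kg/m³.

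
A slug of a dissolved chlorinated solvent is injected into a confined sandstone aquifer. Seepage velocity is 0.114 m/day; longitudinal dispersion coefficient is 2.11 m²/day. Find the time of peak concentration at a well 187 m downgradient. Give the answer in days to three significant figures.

For the 1D instantaneous-source solution, setting ∂C/∂t = 0 at fixed x gives v²t² + 2Dt − x² = 0, so t = (√(D² + v²x²) − D)/v².
√(D² + v²x²) = √(2.11² + 0.114² × 187²) = 21.42; v² = 0.012996.
t = (21.42 − 2.11)/0.012996 = 1490 days (vs. the pure-advection estimate x/v = 1640 d).

1490 days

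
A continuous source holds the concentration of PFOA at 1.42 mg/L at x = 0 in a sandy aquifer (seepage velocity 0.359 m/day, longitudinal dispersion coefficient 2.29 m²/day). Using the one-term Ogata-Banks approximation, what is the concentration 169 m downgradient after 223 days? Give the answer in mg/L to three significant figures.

0.00382 mg/L

For a continuous step input, C/C₀ ≈ ½·erfc((x−vt)/(2√(Dt))).
vt = 0.359 × 223 = 80.057 m and 2√(Dt) = 2√(2.29 × 223) = 45.20 m.
Argument (x−vt)/(2√(Dt)) = (169 − 80.057)/45.20 = 1.968; ½·erfc(1.968) = 0.002692.
C = 1.42 × 0.002692 = 0.00382 mg/L.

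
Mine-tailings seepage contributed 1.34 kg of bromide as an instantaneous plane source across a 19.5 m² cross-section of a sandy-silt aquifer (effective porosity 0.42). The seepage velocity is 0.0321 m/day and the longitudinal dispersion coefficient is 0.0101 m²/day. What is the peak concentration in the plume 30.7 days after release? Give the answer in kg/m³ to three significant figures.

The peak of an instantaneous 1D plume sits at x = vt; there the Gaussian factor is 1 and C_max = M/(n_e·A·√(4πDt)), where n_e·A is the pore area the mass is dissolved in.
√(4πDt) = √(4π × 0.0101 × 30.7) = 1.974 m, so C_max = 1.34/(0.42 × 19.5 × 1.974) = 0.0829 kg/m³.

0.0829 kg/m³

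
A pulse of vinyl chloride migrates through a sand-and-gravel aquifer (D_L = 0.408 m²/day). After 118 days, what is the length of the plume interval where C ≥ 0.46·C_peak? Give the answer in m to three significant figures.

The plume is Gaussian with σ = √(2Dt) = √(2 × 0.408 × 118) = 9.813 m.
C/C_peak = exp(−Δx²/(2σ²)) = 0.46 ⇒ Δx = σ·√(−2 ln 0.46) = 9.813 × 1.246 = 12.23 m.
Width = 2Δx = 24.5 m.

24.5 m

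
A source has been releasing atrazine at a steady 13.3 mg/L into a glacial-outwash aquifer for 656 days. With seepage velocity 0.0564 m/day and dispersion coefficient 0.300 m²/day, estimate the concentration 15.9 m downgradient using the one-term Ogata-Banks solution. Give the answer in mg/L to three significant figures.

For a continuous step input, C/C₀ ≈ ½·erfc((x−vt)/(2√(Dt))).
vt = 0.0564 × 656 = 36.9984 m and 2√(Dt) = 2√(0.300 × 656) = 28.06 m.
Argument (x−vt)/(2√(Dt)) = (15.9 − 36.9984)/28.06 = -0.7519; ½·erfc(-0.7519) = 0.8562.
C = 13.3 × 0.8562 = 11.4 mg/L.

11.4 mg/L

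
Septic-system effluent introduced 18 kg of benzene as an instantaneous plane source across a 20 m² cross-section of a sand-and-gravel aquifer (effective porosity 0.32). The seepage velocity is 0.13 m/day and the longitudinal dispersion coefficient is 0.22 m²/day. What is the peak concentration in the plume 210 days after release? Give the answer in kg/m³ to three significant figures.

0.117 kg/m³

The peak of an instantaneous 1D plume sits at x = vt; there the Gaussian factor is 1 and C_max = M/(n_e·A·√(4πDt)), where n_e·A is the pore area the mass is dissolved in.
√(4πDt) = √(4π × 0.22 × 210) = 24.09 m, so C_max = 18/(0.32 × 20 × 24.09) = 0.117 kg/m³.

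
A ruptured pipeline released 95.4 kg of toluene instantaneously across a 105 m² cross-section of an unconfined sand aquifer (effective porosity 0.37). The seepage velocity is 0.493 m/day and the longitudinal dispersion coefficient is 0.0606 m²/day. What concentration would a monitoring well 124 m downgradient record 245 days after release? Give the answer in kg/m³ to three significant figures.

0.151 kg/m³

For an instantaneous plane source, C(x,t) = M/(n_e·A·√(4πDt)) · exp(−(x−vt)²/(4Dt)), with n_e·A the pore (flow) area.
Plume center vt = 0.493 × 245 = 120.785 m, so the well at 124 m is 3.215 m downgradient of the peak.
√(4πDt) = 13.66 m, giving peak height M/(n_e·A·√(4πDt)) = 95.4/(0.37 × 105 × 13.66) = 0.1798 kg/m³.
(x−vt)²/(4Dt) = (3.215)²/(4 × 0.0606 × 245) = 0.1740; exp(−0.1740) = 0.8403.
C = 0.1798 × 0.8403 = 0.151 kg/m³.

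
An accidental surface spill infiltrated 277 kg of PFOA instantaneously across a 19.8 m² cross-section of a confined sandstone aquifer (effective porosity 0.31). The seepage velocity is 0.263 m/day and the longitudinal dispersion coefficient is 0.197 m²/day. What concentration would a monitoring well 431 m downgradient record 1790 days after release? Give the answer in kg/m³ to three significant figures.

For an instantaneous plane source, C(x,t) = M/(n_e·A·√(4πDt)) · exp(−(x−vt)²/(4Dt)), with n_e·A the pore (flow) area.
Plume center vt = 0.263 × 1790 = 470.77 m, so the well at 431 m is 39.77 m upgradient of the peak.
√(4πDt) = 66.57 m, giving peak height M/(n_e·A·√(4πDt)) = 277/(0.31 × 19.8 × 66.57) = 0.6779 kg/m³.
(x−vt)²/(4Dt) = (-39.77)²/(4 × 0.197 × 1790) = 1.121; exp(−1.121) = 0.3260.
C = 0.6779 × 0.3260 = 0.221 kg/m³.

0.221 kg/m³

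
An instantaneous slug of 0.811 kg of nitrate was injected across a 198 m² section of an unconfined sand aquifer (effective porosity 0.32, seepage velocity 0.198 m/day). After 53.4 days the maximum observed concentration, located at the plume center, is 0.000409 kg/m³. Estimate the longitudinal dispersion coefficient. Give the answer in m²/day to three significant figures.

At the plume center C_max = M/(n_e·A·√(4πDt)), so D = M²/(4πt·(n_e·A·C_max)²).
n_e·A·C_max = 0.32 × 198 × 0.000409 = 0.02591 kg/m.
D = 0.811²/(4π × 53.4 × 0.02591²) = 1.46 m²/day.

1.46 m²/day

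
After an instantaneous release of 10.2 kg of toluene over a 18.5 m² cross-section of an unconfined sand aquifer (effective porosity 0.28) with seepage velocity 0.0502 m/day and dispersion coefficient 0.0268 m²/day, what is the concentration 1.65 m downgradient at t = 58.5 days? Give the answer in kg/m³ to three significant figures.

0.341 kg/m³

For an instantaneous plane source, C(x,t) = M/(n_e·A·√(4πDt)) · exp(−(x−vt)²/(4Dt)), with n_e·A the pore (flow) area.
Plume center vt = 0.0502 × 58.5 = 2.9367 m, so the well at 1.65 m is 1.2867 m upgradient of the peak.
√(4πDt) = 4.439 m, giving peak height M/(n_e·A·√(4πDt)) = 10.2/(0.28 × 18.5 × 4.439) = 0.4436 kg/m³.
(x−vt)²/(4Dt) = (-1.2867)²/(4 × 0.0268 × 58.5) = 0.2640; exp(−0.2640) = 0.7680.
C = 0.4436 × 0.7680 = 0.341 kg/m³.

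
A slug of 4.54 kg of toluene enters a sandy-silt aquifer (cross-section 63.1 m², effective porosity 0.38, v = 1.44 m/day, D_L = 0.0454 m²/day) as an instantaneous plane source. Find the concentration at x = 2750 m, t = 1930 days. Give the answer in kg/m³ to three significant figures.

0.000501 kg/m³

For an instantaneous plane source, C(x,t) = M/(n_e·A·√(4πDt)) · exp(−(x−vt)²/(4Dt)), with n_e·A the pore (flow) area.
Plume center vt = 1.44 × 1930 = 2779.2 m, so the well at 2750 m is 29.2 m upgradient of the peak.
√(4πDt) = 33.18 m, giving peak height M/(n_e·A·√(4πDt)) = 4.54/(0.38 × 63.1 × 33.18) = 0.005706 kg/m³.
(x−vt)²/(4Dt) = (-29.2)²/(4 × 0.0454 × 1930) = 2.433; exp(−2.433) = 0.08777.
C = 0.005706 × 0.08777 = 0.000501 kg/m³.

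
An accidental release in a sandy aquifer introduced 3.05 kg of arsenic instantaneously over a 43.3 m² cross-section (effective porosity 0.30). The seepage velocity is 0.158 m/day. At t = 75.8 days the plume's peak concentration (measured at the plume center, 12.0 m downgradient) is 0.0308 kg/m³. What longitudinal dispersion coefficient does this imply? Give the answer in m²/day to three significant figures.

0.0610 m²/day

At the plume center C_max = M/(n_e·A·√(4πDt)), so D = M²/(4πt·(n_e·A·C_max)²).
n_e·A·C_max = 0.30 × 43.3 × 0.0308 = 0.4001 kg/m.
D = 3.05²/(4π × 75.8 × 0.4001²) = 0.0610 m²/day.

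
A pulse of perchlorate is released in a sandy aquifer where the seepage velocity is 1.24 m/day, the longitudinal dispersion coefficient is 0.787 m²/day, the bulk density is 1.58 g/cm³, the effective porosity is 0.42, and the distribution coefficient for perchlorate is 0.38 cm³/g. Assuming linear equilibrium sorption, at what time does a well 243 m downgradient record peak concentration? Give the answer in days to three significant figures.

475 days

Retardation factor R = 1 + ρ_b·K_d/n = 1 + 1.58 × 0.38/0.42 = 2.430.
Sorption retards both mechanisms: v_R = v/R = 0.5103 m/day, D_R = D/R = 0.3239 m²/day.
Peak time from v_R²t² + 2D_R t − x² = 0: t = (√(D_R² + v_R²x²) − D_R)/v_R².
√(D_R² + v_R²x²) = √(0.3239² + 0.5103² × 243²) = 124.0; v_R² = 0.2604.
t = (124.0 − 0.3239)/0.2604 = 475 days.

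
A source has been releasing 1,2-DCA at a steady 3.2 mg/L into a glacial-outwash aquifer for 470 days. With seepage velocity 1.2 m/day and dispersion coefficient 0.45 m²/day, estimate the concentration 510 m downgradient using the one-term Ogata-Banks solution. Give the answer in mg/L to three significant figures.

3.19 mg/L

For a continuous step input, C/C₀ ≈ ½·erfc((x−vt)/(2√(Dt))).
vt = 1.2 × 470 = 564 m and 2√(Dt) = 2√(0.45 × 470) = 29.09 m.
Argument (x−vt)/(2√(Dt)) = (510 − 564)/29.09 = -1.856; ½·erfc(-1.856) = 0.9957.
C = 3.2 × 0.9957 = 3.19 mg/L.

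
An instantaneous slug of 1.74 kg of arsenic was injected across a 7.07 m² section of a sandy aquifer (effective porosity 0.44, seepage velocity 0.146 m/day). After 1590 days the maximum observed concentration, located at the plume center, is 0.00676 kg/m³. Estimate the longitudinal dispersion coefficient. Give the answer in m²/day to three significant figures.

0.343 m²/day

At the plume center C_max = M/(n_e·A·√(4πDt)), so D = M²/(4πt·(n_e·A·C_max)²).
n_e·A·C_max = 0.44 × 7.07 × 0.00676 = 0.02103 kg/m.
D = 1.74²/(4π × 1590 × 0.02103²) = 0.343 m²/day.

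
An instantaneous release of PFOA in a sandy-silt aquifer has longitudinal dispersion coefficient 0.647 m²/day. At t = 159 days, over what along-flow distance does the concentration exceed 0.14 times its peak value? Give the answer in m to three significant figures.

The plume is Gaussian with σ = √(2Dt) = √(2 × 0.647 × 159) = 14.34 m.
C/C_peak = exp(−Δx²/(2σ²)) = 0.14 ⇒ Δx = σ·√(−2 ln 0.14) = 14.34 × 1.983 = 28.44 m.
Width = 2Δx = 56.9 m.

56.9 m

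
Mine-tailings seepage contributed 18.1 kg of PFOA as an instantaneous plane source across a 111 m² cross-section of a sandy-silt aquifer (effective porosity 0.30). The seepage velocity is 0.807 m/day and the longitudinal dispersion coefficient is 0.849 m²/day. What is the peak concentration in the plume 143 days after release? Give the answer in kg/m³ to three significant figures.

0.0139 kg/m³

The peak of an instantaneous 1D plume sits at x = vt; there the Gaussian factor is 1 and C_max = M/(n_e·A·√(4πDt)), where n_e·A is the pore area the mass is dissolved in.
√(4πDt) = √(4π × 0.849 × 143) = 39.06 m, so C_max = 18.1/(0.30 × 111 × 39.06) = 0.0139 kg/m³.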